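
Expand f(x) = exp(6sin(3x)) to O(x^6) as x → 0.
1 + 18*x + 162*x**2 + 945*x**3 + 3888*x**4 + 227691*x**5/20 + O(x**6)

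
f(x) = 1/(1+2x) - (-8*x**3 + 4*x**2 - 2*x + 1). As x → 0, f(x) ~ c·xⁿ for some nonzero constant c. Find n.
4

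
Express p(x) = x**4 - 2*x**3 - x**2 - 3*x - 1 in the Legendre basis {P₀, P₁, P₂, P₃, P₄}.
(-17/15)P₀ + (-21/5)P₁ + (-2/21)P₂ + (-4/5)P₃ + (8/35)P₄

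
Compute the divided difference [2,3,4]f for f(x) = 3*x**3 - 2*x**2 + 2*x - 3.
25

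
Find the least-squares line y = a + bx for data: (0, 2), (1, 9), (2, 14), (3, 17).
a = 3, b = 5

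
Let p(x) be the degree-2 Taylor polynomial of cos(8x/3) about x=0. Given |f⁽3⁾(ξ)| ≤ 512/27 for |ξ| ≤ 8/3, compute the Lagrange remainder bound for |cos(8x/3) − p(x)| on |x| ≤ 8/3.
131072/2187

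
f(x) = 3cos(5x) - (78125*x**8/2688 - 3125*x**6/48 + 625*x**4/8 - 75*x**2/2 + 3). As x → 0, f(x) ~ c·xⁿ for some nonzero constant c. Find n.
10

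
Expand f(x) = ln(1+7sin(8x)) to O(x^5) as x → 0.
56*x - 1568*x**2 + 173824*x**3/3 - 7275520*x**4/3 + O(x**5)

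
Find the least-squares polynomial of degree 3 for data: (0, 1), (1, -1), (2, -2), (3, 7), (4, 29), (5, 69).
74/63 + (-472/189)x + (-143/126)x² + (47/54)x³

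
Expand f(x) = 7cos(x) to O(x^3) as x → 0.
7 - 7*x**2/2 + O(x**3)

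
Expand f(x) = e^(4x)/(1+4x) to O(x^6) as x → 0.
1 + 8*x**2 - 64*x**3/3 + 96*x**4 - 5632*x**5/15 + O(x**6)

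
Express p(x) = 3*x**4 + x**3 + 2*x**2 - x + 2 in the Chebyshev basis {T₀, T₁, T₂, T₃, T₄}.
(33/8)T₀ + (-1/4)T₁ + (5/2)T₂ + (1/4)T₃ + (3/8)T₄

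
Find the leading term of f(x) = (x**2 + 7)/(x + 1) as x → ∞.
x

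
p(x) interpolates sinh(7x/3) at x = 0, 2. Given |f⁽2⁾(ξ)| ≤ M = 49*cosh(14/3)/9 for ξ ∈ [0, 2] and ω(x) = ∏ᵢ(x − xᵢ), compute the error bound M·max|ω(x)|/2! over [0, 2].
49*cosh(14/3)/18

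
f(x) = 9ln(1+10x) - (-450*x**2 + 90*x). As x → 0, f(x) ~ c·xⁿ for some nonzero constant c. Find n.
3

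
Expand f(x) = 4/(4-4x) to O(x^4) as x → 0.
1 + x + x**2 + x**3 + O(x**4)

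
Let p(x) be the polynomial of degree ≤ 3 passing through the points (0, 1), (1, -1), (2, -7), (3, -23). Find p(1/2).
1/8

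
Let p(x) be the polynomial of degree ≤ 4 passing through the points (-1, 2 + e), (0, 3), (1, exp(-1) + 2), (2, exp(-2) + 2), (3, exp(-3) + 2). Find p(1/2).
(-20*e + 3 + 90*exp(2) + (316 - 5*e)*exp(3))*exp(-3)/128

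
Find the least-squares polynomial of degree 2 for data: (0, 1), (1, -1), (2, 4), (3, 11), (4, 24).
27/35 + (-117/35)x + (16/7)x²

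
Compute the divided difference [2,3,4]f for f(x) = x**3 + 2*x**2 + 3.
11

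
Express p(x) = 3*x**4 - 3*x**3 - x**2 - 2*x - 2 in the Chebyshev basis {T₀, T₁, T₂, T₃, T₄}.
(-11/8)T₀ + (-17/4)T₁ + T₂ + (-3/4)T₃ + (3/8)T₄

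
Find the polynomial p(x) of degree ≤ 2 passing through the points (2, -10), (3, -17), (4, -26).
-x**2 - 2*x - 2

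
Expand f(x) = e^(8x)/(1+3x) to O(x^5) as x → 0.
1 + 5*x + 17*x**2 + 103*x**3/3 + 203*x**4/3 + O(x**5)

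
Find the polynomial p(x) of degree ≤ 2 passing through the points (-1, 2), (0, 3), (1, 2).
3 - x**2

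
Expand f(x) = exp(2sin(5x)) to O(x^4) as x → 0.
1 + 10*x + 50*x**2 + 125*x**3 + O(x**4)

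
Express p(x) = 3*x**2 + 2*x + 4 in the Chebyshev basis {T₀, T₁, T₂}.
(11/2)T₀ + (2)T₁ + (3/2)T₂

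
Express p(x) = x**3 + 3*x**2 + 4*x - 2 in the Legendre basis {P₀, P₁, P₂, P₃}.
-P₀ + (23/5)P₁ + (2)P₂ + (2/5)P₃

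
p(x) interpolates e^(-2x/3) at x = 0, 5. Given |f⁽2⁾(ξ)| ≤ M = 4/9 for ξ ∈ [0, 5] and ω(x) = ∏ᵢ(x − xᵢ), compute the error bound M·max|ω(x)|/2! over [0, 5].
25/18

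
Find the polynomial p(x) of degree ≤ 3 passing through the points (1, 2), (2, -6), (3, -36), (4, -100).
-2*x**3 + x**2 + 3*x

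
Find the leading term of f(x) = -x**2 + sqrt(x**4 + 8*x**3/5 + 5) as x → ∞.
4*x/5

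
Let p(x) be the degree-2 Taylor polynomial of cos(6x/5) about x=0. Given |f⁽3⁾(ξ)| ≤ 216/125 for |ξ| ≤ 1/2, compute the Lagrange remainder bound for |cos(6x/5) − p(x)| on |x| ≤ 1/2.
9/250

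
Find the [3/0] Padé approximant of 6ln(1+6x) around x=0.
36*x*(12*x**2 - 3*x + 1)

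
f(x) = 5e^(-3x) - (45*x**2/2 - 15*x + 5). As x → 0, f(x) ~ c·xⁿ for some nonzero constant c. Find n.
3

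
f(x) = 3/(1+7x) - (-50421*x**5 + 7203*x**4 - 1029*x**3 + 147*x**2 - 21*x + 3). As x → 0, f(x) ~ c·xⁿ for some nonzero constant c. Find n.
6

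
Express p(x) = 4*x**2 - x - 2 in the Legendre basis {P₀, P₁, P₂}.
(-2/3)P₀ - P₁ + (8/3)P₂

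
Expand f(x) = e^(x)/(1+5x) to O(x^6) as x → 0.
1 - 4*x + 41*x**2/2 - 307*x**3/3 + 12281*x**4/24 - 38378*x**5/15 + O(x**6)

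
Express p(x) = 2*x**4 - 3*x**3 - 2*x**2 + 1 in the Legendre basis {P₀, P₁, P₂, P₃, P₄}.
(11/15)P₀ + (-9/5)P₁ + (-4/21)P₂ + (-6/5)P₃ + (16/35)P₄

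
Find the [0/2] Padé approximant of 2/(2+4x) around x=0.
1/(2*x + 1)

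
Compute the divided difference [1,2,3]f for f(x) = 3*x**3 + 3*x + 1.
18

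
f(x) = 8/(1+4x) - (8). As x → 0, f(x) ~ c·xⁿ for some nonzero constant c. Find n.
1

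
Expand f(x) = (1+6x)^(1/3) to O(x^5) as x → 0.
1 + 2*x - 4*x**2 + 40*x**3/3 - 160*x**4/3 + O(x**5)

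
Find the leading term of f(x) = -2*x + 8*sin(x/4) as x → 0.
-x**3/48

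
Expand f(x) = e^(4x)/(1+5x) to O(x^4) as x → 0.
1 - x + 13*x**2 - 163*x**3/3 + O(x**4)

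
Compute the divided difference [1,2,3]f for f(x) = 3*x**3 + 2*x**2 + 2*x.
20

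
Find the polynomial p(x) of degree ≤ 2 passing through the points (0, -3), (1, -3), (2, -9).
-3*x**2 + 3*x - 3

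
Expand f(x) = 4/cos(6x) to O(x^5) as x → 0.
4 + 72*x**2 + 1080*x**4 + O(x**5)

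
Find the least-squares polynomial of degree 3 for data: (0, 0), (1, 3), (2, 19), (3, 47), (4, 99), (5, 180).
-37/126 + (1345/756)x + (373/252)x² + (29/27)x³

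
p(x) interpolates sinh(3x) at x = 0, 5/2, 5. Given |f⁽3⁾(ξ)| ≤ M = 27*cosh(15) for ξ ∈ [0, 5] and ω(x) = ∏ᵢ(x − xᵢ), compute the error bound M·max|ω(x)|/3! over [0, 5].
125*sqrt(3)*cosh(15)/8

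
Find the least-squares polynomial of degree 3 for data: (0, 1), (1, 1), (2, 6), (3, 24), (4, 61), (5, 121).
8/7 + (-12/7)x + (1/7)x² + x³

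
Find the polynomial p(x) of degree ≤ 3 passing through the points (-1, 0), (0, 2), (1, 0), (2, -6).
2 - 2*x**2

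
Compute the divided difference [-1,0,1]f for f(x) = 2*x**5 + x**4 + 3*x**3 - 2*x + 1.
1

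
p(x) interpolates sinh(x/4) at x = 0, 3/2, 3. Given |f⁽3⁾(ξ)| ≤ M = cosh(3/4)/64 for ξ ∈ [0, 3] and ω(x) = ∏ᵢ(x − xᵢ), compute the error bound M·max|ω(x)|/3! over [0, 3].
sqrt(3)*cosh(3/4)/512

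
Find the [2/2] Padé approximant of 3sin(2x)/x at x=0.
(6 - 14*x**2/5)/(x**2/5 + 1)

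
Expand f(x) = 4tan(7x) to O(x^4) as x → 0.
28*x + 1372*x**3/3 + O(x**4)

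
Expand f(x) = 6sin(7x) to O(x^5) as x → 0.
42*x - 343*x**3 + O(x**5)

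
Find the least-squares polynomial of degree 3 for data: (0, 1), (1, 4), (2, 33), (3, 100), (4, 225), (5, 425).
7/9 + (-799/378)x + (823/252)x² + (305/108)x³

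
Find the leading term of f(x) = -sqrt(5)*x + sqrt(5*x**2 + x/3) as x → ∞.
sqrt(5)/30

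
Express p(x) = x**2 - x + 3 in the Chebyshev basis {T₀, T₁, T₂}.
(7/2)T₀ - T₁ + (1/2)T₂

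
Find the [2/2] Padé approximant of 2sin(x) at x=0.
2*x/(x**2/6 + 1)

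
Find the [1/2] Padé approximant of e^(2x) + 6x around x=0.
(722*x/93 + 1)/(-10*x**2/93 - 22*x/93 + 1)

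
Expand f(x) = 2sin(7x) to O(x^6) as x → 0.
14*x - 343*x**3/3 + 16807*x**5/60 + O(x**6)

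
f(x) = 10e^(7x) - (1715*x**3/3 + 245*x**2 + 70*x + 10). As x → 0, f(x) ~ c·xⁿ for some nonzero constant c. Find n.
4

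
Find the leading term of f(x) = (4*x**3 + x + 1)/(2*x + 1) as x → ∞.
2*x**2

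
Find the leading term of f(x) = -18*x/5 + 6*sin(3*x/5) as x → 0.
-27*x**3/125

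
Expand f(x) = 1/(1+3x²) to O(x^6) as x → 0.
1 - 3*x**2 + 9*x**4 + O(x**6)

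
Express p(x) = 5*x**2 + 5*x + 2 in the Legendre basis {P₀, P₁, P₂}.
(11/3)P₀ + (5)P₁ + (10/3)P₂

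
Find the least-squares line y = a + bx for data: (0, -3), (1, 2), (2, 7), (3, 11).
a = -14/5, b = 47/10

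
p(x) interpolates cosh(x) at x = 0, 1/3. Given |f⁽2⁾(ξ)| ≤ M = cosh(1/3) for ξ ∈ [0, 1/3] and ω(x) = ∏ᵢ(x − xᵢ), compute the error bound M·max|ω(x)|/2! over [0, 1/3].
cosh(1/3)/72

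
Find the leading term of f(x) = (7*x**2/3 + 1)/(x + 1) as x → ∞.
7*x/3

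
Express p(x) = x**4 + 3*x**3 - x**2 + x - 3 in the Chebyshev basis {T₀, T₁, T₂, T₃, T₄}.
(-25/8)T₀ + (13/4)T₁ + (3/4)T₃ + (1/8)T₄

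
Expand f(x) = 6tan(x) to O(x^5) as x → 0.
6*x + 2*x**3 + O(x**5)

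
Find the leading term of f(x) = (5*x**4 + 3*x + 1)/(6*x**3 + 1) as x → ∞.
5*x/6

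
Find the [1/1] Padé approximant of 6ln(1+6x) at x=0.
36*x/(3*x + 1)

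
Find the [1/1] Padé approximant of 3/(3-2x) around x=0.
1/(1 - 2*x/3)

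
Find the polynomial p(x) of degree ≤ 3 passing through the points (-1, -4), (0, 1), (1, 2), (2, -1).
-2*x**2 + 3*x + 1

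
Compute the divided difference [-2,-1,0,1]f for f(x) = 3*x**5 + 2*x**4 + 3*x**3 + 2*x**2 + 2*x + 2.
14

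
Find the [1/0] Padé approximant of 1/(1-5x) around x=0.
5*x + 1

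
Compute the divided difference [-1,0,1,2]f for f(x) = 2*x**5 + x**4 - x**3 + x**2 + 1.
11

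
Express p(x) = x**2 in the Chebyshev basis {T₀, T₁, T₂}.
(1/2)T₀ + (1/2)T₂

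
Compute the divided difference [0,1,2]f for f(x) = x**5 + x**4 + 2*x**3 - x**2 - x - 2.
27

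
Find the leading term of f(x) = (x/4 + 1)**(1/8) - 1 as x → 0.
x/32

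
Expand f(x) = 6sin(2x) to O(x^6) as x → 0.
12*x - 8*x**3 + 8*x**5/5 + O(x**6)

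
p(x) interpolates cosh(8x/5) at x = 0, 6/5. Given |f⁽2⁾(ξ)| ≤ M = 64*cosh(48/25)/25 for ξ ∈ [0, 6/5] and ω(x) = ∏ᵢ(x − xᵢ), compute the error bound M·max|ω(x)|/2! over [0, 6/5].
288*cosh(48/25)/625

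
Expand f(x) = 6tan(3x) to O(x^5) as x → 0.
18*x + 54*x**3 + O(x**5)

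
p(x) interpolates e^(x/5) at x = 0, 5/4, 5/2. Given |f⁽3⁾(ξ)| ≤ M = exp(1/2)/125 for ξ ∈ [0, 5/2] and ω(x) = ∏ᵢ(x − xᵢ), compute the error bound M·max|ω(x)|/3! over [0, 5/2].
sqrt(3)*exp(1/2)/1728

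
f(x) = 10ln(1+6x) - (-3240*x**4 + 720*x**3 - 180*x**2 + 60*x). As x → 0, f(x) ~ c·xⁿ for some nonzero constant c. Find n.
5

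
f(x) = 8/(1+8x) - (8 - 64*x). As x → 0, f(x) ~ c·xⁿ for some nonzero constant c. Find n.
2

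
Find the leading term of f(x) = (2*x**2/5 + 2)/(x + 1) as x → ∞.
2*x/5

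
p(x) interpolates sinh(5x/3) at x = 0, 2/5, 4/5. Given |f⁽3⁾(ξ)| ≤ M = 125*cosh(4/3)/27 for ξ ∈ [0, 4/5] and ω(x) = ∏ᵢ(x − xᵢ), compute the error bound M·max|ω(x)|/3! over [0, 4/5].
8*sqrt(3)*cosh(4/3)/729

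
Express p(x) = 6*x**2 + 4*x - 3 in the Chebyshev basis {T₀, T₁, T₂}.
(4)T₁ + (3)T₂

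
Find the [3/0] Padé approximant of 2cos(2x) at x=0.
2 - 4*x**2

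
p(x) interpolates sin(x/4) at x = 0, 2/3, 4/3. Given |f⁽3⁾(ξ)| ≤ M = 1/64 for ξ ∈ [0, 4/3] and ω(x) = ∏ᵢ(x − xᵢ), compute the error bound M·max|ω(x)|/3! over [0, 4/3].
sqrt(3)/5832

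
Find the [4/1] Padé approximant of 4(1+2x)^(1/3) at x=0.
(64*x**4/243 - 256*x**3/405 + 32*x**2/15 + 128*x/15 + 4)/(22*x/15 + 1)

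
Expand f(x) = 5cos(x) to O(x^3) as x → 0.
5 - 5*x**2/2 + O(x**3)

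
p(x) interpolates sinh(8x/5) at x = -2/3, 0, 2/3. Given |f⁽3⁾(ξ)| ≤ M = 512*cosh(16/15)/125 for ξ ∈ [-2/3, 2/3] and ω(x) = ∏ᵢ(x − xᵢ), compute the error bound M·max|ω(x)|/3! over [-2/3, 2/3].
4096*sqrt(3)*cosh(16/15)/91125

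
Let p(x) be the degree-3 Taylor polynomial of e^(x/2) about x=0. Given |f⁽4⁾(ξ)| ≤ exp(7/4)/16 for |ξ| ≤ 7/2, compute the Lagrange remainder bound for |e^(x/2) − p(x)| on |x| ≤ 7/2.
2401*exp(7/4)/6144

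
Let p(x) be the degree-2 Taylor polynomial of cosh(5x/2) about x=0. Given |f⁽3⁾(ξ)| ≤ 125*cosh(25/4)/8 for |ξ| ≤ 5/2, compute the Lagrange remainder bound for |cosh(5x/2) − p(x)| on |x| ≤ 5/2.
15625*cosh(25/4)/384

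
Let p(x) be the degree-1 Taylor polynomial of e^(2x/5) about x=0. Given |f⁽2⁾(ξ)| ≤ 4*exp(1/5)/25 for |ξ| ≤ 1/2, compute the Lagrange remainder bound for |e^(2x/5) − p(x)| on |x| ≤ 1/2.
exp(1/5)/50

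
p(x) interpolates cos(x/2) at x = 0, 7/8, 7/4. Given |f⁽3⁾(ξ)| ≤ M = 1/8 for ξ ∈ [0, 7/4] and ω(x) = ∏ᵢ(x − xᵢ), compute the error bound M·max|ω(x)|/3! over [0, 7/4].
343*sqrt(3)/110592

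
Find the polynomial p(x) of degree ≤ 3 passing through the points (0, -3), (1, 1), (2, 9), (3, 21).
2*x**2 + 2*x - 3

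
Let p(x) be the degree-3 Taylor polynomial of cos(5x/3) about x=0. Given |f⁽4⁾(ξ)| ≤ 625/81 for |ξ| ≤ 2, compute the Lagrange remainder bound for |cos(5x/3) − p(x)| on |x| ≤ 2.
1250/243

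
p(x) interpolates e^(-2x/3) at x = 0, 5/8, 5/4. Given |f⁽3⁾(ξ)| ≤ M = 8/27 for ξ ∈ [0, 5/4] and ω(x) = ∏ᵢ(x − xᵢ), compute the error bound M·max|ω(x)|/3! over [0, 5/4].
125*sqrt(3)/46656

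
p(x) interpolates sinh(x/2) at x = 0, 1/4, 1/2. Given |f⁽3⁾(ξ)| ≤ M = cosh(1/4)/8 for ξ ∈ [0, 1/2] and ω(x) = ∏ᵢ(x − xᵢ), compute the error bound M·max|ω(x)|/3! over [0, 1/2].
sqrt(3)*cosh(1/4)/13824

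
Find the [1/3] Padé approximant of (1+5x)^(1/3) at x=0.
(25*x/6 + 1)/(125*x**3/81 - 25*x**2/18 + 5*x/2 + 1)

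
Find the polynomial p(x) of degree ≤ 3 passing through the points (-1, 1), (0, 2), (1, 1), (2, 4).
x**3 - x**2 - x + 2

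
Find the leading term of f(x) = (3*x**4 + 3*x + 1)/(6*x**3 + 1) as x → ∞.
x/2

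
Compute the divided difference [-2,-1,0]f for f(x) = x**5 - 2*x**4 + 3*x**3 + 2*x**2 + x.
-36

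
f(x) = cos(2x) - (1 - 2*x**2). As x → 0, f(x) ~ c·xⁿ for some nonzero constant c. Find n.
4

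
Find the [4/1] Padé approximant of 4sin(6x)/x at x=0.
1296*x**4/5 - 144*x**2 + 24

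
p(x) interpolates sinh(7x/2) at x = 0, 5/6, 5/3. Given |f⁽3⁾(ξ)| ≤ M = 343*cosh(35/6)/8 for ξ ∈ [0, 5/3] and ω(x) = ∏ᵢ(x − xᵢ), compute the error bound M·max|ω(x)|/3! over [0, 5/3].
42875*sqrt(3)*cosh(35/6)/46656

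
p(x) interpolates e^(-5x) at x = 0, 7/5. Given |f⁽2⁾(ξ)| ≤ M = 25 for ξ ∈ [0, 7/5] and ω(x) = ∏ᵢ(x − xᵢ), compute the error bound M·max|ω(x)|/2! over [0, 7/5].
49/8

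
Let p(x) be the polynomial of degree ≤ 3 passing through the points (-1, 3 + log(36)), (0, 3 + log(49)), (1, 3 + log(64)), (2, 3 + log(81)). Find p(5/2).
3 + log(321489*2**(1/4)*3**(1/8)*7**(5/8)/16384)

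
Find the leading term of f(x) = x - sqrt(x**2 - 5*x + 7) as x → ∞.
5/2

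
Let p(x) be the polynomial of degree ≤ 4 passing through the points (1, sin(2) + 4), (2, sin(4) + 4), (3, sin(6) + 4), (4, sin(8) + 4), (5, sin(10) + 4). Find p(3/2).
35*sin(4)/32 - 5*sin(10)/128 - 35*sin(6)/64 + 7*sin(8)/32 + 35*sin(2)/128 + 4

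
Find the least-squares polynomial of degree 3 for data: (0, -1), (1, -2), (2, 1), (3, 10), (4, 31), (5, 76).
-85/63 + (395/189)x + (-353/126)x² + (59/54)x³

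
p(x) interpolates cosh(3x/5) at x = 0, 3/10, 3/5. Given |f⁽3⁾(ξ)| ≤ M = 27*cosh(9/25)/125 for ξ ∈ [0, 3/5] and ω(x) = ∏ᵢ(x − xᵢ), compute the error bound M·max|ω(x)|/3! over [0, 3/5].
27*sqrt(3)*cosh(9/25)/125000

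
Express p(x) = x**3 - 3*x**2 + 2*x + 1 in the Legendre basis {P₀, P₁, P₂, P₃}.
(13/5)P₁ + (-2)P₂ + (2/5)P₃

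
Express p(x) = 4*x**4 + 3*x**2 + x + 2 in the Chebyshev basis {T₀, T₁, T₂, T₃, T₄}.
(5)T₀ + T₁ + (7/2)T₂ + (1/2)T₄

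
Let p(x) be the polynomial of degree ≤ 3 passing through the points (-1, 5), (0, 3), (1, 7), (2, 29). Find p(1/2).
7/2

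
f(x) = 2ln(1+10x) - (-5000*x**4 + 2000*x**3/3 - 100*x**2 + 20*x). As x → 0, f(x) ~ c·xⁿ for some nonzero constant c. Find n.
5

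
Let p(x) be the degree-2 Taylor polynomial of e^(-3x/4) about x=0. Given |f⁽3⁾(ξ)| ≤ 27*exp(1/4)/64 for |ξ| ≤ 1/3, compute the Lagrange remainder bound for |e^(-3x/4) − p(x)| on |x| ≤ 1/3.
exp(1/4)/384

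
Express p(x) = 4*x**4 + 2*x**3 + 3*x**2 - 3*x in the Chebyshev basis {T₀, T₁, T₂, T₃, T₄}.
(3)T₀ + (-3/2)T₁ + (7/2)T₂ + (1/2)T₃ + (1/2)T₄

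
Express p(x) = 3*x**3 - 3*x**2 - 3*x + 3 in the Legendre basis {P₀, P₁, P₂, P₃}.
(2)P₀ + (-6/5)P₁ + (-2)P₂ + (6/5)P₃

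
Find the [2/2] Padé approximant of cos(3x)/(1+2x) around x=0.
(9*x**2/4 - 3*x + 1)/(3*x**2/4 - x + 1)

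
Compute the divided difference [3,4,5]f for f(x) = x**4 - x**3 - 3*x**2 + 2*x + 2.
82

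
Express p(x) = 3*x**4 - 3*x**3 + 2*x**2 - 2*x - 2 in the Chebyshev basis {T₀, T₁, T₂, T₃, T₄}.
(1/8)T₀ + (-17/4)T₁ + (5/2)T₂ + (-3/4)T₃ + (3/8)T₄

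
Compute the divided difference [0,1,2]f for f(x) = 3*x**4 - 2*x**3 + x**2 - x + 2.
16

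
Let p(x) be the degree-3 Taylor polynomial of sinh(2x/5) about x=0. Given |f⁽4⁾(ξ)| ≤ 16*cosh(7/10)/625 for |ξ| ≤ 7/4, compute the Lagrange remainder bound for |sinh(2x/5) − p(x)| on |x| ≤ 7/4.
2401*cosh(7/10)/240000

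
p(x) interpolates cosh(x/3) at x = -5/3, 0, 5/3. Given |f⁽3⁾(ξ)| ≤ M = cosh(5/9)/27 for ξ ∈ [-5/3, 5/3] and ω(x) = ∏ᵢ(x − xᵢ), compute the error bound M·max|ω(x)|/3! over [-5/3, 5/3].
125*sqrt(3)*cosh(5/9)/19683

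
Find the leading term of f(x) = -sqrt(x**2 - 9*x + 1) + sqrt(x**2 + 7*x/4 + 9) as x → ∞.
43/8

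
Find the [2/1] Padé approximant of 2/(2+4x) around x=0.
1/(2*x + 1)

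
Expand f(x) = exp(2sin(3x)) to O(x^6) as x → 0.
1 + 6*x + 18*x**2 + 27*x**3 - 1863*x**5/20 + O(x**6)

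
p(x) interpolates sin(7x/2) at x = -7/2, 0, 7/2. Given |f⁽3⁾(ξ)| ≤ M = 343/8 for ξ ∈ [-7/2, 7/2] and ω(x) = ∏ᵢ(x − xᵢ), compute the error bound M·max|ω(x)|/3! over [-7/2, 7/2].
117649*sqrt(3)/1728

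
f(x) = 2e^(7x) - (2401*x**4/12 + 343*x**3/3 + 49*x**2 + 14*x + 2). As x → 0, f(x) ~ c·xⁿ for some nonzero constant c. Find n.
5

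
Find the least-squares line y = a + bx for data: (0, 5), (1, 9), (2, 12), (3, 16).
a = 51/10, b = 18/5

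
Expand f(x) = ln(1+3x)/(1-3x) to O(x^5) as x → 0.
3*x + 9*x**2/2 + 45*x**3/2 + 189*x**4/4 + O(x**5)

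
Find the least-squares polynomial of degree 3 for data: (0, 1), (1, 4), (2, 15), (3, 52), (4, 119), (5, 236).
22/21 + (221/126)x + (-26/21)x² + (37/18)x³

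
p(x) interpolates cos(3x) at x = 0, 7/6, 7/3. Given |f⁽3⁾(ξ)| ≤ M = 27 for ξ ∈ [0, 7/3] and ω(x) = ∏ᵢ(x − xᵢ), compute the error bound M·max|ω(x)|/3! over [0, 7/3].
343*sqrt(3)/216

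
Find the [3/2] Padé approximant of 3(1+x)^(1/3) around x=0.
(7*x**3/135 + 7*x**2/5 + 21*x/5 + 3)/(2*x**2/9 + 16*x/15 + 1)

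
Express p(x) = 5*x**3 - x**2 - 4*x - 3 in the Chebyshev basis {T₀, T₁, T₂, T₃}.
(-7/2)T₀ + (-1/4)T₁ + (-1/2)T₂ + (5/4)T₃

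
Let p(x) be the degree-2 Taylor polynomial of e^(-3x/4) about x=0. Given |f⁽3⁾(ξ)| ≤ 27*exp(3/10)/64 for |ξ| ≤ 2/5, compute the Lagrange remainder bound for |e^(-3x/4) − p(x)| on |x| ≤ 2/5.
9*exp(3/10)/2000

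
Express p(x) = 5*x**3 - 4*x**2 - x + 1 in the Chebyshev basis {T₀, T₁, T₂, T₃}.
-T₀ + (11/4)T₁ + (-2)T₂ + (5/4)T₃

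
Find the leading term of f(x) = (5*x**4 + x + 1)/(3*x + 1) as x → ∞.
5*x**3/3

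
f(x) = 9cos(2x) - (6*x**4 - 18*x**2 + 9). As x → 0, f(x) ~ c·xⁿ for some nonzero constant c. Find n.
6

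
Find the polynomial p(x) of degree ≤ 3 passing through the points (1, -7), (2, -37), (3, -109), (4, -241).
-3*x**3 - 3*x**2 - 1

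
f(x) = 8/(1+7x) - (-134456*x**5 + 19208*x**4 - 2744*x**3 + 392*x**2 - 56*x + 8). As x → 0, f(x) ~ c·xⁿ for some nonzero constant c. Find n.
6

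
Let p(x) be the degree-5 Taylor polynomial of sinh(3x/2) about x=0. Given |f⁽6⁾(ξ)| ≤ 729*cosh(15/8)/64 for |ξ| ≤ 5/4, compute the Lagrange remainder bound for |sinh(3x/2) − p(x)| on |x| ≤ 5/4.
253125*cosh(15/8)/4194304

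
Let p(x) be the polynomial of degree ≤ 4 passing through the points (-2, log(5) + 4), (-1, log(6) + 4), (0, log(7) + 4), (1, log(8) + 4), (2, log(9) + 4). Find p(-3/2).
log(6*2**(3/4)*3**(1/64)*5**(35/128)*7**(29/64)/7) + 4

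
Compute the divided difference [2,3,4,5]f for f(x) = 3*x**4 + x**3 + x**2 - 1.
43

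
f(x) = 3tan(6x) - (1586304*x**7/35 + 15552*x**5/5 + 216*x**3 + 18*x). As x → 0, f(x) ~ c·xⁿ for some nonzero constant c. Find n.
9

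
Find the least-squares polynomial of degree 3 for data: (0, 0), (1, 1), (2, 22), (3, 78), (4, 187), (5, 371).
-31/126 + (-641/756)x + (-2/9)x² + (329/108)x³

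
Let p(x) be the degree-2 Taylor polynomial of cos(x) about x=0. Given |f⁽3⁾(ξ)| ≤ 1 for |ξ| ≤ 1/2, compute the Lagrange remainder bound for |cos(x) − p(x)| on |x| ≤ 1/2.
1/48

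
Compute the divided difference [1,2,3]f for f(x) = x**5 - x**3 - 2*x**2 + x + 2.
82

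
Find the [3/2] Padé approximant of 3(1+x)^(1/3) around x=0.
(7*x**3/135 + 7*x**2/5 + 21*x/5 + 3)/(2*x**2/9 + 16*x/15 + 1)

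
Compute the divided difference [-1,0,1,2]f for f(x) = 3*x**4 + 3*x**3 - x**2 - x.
9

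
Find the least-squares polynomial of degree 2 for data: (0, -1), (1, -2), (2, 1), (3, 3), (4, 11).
-34/35 + (-137/70)x + (17/14)x²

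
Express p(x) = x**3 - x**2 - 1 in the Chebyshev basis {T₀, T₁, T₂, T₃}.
(-3/2)T₀ + (3/4)T₁ + (-1/2)T₂ + (1/4)T₃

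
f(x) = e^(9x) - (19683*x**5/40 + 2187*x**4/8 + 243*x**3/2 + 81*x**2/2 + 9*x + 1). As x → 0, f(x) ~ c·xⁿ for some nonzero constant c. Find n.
6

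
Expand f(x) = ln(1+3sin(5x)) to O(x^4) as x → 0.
15*x - 225*x**2/2 + 2125*x**3/2 + O(x**4)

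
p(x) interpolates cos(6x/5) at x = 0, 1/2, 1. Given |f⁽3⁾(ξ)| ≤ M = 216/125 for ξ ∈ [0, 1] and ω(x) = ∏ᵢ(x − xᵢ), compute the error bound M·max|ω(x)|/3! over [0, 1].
sqrt(3)/125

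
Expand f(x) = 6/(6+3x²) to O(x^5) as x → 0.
1 - x**2/2 + x**4/4 + O(x**5)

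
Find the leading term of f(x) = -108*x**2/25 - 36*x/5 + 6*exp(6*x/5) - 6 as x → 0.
216*x**3/125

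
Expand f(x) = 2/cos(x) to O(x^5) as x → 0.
2 + x**2 + 5*x**4/12 + O(x**5)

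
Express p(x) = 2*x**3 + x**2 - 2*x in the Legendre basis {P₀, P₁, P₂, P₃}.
(1/3)P₀ + (-4/5)P₁ + (2/3)P₂ + (4/5)P₃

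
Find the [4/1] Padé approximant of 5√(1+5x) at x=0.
(1875*x**4/128 - 125*x**3/8 + 225*x**2/8 + 30*x + 5)/(7*x/2 + 1)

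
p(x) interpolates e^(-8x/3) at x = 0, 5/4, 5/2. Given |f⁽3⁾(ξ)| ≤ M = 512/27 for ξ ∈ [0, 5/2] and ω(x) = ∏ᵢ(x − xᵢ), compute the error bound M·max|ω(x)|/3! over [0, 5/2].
1000*sqrt(3)/729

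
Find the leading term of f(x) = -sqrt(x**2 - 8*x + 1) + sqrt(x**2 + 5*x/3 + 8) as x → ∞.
29/6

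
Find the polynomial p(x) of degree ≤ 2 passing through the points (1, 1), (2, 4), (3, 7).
3*x - 2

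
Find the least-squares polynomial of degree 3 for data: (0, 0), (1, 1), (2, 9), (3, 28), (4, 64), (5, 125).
-1/7 + (5/7)x + (-1/7)x² + x³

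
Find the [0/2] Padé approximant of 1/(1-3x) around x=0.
1/(1 - 3*x)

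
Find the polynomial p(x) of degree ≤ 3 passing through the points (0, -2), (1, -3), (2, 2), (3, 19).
x**3 - 2*x - 2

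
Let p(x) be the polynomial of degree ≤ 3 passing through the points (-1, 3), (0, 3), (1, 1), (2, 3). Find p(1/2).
15/8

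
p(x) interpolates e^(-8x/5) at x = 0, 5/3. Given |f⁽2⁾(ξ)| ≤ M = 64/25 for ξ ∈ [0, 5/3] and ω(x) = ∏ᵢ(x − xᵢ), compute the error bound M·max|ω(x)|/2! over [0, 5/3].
8/9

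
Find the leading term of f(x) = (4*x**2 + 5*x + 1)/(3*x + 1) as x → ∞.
4*x/3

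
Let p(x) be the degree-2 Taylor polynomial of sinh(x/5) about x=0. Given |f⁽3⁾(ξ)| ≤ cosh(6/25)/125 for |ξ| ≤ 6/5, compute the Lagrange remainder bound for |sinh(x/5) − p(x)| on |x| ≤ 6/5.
36*cosh(6/25)/15625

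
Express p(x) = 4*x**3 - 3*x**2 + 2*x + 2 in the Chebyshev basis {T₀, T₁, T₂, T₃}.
(1/2)T₀ + (5)T₁ + (-3/2)T₂ + T₃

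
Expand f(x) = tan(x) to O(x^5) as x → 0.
x + x**3/3 + O(x**5)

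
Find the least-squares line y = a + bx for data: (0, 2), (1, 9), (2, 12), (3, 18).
a = 13/5, b = 51/10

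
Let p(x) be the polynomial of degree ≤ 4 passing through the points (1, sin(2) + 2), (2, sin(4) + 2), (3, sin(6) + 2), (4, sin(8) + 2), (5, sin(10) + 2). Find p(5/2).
15*sin(4)/32 + 45*sin(6)/64 - 5*sin(8)/32 - 5*sin(2)/128 + 3*sin(10)/128 + 2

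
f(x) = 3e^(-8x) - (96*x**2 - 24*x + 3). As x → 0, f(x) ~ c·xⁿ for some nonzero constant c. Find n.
3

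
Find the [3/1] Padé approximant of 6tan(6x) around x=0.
432*x**3 + 36*x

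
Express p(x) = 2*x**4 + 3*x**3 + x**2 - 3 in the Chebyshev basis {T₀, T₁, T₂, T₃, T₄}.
(-7/4)T₀ + (9/4)T₁ + (3/2)T₂ + (3/4)T₃ + (1/4)T₄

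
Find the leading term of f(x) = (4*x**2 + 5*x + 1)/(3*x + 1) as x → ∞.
4*x/3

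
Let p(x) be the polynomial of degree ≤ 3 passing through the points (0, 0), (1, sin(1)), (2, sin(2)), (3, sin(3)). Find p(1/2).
-5*sin(2)/16 + sin(3)/16 + 15*sin(1)/16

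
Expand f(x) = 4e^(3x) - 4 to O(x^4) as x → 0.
12*x + 18*x**2 + 18*x**3 + O(x**4)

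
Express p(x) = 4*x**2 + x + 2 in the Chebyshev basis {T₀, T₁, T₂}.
(4)T₀ + T₁ + (2)T₂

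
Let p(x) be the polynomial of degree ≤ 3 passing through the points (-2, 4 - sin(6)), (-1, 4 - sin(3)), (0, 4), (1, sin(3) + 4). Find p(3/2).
5*sin(6)/16 + 7*sin(3)/8 + 4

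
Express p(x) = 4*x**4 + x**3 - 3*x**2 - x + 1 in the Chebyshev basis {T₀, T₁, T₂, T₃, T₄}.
T₀ + (-1/4)T₁ + (1/2)T₂ + (1/4)T₃ + (1/2)T₄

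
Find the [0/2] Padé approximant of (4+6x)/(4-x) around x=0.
1/(21*x**2/8 - 7*x/4 + 1)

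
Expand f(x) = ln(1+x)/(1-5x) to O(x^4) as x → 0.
x + 9*x**2/2 + 137*x**3/6 + O(x**4)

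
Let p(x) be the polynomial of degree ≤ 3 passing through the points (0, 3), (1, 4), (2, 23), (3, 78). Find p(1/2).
19/8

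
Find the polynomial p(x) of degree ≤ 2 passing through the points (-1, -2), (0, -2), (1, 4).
3*x**2 + 3*x - 2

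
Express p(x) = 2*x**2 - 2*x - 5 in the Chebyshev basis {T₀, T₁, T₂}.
(-4)T₀ + (-2)T₁ + T₂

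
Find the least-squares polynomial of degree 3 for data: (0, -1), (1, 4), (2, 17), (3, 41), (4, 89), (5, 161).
-62/63 + (718/189)x + (55/252)x² + (119/108)x³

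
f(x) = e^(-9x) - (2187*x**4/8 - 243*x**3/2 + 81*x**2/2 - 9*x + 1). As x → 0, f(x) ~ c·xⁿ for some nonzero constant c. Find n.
5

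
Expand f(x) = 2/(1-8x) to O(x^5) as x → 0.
2 + 16*x + 128*x**2 + 1024*x**3 + 8192*x**4 + O(x**5)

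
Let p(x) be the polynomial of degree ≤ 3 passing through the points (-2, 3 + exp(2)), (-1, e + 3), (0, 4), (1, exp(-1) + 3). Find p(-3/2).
(1 + e*(5*exp(2) + 15*e + 43))*exp(-1)/16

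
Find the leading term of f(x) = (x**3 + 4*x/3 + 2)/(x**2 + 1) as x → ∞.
x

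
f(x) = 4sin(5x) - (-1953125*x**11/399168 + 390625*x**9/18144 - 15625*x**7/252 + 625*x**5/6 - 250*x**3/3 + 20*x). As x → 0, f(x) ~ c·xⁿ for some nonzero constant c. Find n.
13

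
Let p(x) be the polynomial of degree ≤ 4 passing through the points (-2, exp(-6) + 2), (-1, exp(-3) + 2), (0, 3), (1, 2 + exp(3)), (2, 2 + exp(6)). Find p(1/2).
((-5*exp(6) + 346 + 60*exp(3))*exp(6) - 20*exp(3) + 3)*exp(-6)/128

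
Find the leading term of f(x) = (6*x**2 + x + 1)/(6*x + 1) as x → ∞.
x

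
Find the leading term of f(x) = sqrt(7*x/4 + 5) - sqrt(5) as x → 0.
7*sqrt(5)*x/40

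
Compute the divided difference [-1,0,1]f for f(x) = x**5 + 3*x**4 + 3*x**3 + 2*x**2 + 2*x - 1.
5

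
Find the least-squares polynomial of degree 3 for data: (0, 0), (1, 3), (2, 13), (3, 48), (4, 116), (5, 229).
17/63 + (137/189)x + (-113/126)x² + (107/54)x³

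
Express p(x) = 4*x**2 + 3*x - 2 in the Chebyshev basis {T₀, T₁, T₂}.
(3)T₁ + (2)T₂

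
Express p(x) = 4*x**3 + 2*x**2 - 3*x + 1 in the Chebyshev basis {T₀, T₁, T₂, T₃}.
(2)T₀ + T₂ + T₃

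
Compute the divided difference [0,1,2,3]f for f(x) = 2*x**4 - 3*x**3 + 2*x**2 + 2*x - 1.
9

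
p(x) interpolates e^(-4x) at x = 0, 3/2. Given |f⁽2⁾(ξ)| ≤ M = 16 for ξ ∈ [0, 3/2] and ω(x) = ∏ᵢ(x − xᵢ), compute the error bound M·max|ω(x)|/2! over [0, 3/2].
9/2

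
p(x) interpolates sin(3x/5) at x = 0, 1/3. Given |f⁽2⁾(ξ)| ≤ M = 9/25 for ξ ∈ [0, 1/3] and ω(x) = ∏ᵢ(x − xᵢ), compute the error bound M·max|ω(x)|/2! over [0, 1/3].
1/200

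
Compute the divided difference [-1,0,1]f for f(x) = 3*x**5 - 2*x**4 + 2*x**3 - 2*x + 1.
-2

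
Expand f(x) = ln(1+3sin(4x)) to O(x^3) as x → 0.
12*x - 72*x**2 + O(x**3)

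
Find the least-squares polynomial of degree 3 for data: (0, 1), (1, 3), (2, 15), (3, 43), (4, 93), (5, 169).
67/63 + (-314/189)x + (317/126)x² + (49/54)x³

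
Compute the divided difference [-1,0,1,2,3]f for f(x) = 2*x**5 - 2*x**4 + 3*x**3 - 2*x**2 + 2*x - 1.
8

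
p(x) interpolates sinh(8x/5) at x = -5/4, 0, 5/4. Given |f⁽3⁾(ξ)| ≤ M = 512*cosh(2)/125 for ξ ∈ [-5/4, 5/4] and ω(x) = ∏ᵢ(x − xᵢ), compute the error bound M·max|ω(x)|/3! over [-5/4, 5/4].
8*sqrt(3)*cosh(2)/27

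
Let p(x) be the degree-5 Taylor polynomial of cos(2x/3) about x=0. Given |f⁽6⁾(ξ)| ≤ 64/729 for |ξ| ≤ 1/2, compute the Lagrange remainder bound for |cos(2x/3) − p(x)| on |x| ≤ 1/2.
1/524880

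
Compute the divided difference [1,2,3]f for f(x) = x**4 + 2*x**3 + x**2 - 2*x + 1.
38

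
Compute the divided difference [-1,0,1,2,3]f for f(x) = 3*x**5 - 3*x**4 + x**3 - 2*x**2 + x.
12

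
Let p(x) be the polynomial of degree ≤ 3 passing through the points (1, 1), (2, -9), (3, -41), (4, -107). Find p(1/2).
3/2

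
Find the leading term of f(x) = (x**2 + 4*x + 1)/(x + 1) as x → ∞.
x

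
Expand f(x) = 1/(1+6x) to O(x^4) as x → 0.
1 - 6*x + 36*x**2 - 216*x**3 + O(x**4)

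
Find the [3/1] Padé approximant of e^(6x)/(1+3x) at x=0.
(1 - 18*x**3)/(1 - 3*x)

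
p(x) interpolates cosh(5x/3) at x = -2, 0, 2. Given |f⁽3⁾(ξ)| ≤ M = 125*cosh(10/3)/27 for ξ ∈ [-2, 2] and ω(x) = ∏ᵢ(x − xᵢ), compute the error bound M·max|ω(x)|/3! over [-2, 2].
1000*sqrt(3)*cosh(10/3)/729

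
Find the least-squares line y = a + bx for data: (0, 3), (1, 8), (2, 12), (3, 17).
a = 31/10, b = 23/5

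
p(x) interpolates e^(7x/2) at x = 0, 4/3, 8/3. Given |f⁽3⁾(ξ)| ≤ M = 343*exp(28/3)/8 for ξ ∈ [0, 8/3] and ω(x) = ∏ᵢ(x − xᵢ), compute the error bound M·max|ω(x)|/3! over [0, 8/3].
2744*sqrt(3)*exp(28/3)/729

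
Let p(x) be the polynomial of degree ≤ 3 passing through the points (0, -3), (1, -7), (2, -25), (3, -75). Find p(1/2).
-35/8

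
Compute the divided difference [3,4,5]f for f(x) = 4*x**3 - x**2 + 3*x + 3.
47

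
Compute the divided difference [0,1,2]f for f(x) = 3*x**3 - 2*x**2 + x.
7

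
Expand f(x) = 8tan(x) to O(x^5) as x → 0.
8*x + 8*x**3/3 + O(x**5)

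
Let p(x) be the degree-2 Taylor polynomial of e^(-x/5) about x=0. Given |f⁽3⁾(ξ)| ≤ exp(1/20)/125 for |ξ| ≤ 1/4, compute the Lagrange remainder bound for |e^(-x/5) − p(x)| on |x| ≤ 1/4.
exp(1/20)/48000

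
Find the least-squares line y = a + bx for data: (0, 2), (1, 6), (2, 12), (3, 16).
a = 9/5, b = 24/5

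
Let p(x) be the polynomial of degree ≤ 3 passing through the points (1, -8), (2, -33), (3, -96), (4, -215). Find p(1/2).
-33/8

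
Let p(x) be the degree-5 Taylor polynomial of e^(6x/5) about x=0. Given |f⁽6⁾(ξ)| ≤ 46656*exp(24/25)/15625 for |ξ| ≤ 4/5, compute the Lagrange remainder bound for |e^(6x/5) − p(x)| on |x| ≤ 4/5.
1327104*exp(24/25)/1220703125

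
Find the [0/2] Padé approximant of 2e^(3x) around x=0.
2/(9*x**2/2 - 3*x + 1)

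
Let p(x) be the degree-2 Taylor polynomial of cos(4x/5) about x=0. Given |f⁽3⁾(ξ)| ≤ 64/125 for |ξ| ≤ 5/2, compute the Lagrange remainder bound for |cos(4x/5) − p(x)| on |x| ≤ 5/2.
4/3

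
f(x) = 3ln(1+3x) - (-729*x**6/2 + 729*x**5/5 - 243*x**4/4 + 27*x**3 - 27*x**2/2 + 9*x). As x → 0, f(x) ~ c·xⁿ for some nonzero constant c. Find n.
7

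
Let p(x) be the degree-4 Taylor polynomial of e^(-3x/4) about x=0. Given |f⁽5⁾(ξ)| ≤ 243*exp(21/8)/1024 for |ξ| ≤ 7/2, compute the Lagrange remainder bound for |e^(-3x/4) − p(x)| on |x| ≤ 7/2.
1361367*exp(21/8)/1310720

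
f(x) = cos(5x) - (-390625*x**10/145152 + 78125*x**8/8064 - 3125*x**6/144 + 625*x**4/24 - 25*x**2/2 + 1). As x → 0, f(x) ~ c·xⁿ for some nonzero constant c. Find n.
12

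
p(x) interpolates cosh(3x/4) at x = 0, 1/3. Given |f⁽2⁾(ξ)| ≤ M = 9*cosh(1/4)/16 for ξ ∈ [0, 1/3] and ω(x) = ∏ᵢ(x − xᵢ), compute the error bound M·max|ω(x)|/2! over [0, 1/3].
cosh(1/4)/128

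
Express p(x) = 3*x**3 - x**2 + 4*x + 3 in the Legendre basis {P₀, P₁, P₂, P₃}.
(8/3)P₀ + (29/5)P₁ + (-2/3)P₂ + (6/5)P₃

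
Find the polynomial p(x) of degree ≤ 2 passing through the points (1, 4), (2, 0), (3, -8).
-2*x**2 + 2*x + 4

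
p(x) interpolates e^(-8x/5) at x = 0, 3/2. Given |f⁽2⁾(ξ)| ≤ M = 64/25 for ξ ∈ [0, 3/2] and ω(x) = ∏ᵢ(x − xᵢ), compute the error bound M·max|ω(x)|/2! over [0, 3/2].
18/25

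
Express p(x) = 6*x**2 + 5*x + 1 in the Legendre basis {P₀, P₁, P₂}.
(3)P₀ + (5)P₁ + (4)P₂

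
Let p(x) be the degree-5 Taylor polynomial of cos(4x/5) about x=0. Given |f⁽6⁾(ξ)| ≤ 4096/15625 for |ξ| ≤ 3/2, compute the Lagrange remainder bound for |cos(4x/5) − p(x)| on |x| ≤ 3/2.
324/78125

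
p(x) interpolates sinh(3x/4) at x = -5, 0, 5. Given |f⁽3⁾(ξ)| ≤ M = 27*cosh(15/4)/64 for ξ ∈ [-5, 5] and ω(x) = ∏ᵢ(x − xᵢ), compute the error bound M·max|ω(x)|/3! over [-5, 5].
125*sqrt(3)*cosh(15/4)/64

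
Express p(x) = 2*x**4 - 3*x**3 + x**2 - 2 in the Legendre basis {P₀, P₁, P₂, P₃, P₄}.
(-19/15)P₀ + (-9/5)P₁ + (38/21)P₂ + (-6/5)P₃ + (16/35)P₄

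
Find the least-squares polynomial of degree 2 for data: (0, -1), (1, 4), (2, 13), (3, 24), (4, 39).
-37/35 + (26/7)x + (11/7)x²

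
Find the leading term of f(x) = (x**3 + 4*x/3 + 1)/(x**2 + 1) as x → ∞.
x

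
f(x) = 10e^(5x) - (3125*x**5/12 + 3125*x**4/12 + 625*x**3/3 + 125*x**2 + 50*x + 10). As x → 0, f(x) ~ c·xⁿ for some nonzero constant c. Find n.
6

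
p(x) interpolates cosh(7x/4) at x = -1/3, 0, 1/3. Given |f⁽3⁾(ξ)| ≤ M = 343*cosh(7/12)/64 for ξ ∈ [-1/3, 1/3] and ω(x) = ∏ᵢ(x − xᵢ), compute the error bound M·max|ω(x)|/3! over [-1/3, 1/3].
343*sqrt(3)*cosh(7/12)/46656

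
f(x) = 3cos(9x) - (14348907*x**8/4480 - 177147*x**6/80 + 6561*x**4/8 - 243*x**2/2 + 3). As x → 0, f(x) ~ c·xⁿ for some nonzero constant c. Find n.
10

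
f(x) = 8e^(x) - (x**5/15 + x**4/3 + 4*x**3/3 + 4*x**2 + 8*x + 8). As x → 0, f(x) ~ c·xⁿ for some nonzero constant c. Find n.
6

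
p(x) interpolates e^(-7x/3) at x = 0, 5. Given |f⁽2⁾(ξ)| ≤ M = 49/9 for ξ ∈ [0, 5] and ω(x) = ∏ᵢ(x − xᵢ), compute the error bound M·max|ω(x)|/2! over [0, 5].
1225/72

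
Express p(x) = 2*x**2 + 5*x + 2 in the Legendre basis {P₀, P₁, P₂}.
(8/3)P₀ + (5)P₁ + (4/3)P₂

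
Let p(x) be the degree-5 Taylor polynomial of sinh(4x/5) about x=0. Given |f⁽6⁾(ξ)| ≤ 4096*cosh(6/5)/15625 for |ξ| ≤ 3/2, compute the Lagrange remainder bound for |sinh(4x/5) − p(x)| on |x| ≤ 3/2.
324*cosh(6/5)/78125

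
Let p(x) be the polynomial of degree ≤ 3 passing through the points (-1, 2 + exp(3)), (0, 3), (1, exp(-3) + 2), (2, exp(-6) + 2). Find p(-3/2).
(-5 + 21*exp(3) + (-3 + 35*exp(3))*exp(6))*exp(-6)/16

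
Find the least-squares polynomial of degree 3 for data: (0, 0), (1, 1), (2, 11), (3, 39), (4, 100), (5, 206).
-1/7 + (13/6)x + (-73/28)x² + (25/12)x³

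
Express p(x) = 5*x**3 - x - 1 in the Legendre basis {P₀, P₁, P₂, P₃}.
-P₀ + (2)P₁ + (2)P₃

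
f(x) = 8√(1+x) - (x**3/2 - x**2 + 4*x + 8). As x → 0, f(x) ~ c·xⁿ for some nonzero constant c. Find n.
4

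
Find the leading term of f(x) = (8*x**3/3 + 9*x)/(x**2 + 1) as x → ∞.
8*x/3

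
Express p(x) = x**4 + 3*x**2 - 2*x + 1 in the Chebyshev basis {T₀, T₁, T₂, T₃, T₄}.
(23/8)T₀ + (-2)T₁ + (2)T₂ + (1/8)T₄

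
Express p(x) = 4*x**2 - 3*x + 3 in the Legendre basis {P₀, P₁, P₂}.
(13/3)P₀ + (-3)P₁ + (8/3)P₂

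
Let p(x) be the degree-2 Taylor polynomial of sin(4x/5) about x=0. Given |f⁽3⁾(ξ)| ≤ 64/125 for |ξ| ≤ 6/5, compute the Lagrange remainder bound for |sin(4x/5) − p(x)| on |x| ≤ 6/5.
2304/15625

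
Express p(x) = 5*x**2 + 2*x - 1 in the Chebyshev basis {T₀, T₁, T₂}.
(3/2)T₀ + (2)T₁ + (5/2)T₂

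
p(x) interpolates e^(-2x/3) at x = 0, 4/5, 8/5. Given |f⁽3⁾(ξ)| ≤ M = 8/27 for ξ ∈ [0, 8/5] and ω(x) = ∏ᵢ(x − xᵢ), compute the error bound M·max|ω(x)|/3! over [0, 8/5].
512*sqrt(3)/91125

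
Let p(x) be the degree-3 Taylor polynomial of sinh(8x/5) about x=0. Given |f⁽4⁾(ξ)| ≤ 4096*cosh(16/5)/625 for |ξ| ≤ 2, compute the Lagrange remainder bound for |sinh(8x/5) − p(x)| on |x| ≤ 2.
8192*cosh(16/5)/1875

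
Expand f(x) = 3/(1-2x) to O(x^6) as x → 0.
3 + 6*x + 12*x**2 + 24*x**3 + 48*x**4 + 96*x**5 + O(x**6)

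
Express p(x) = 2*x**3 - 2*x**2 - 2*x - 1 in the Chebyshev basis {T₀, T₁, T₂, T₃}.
(-2)T₀ + (-1/2)T₁ - T₂ + (1/2)T₃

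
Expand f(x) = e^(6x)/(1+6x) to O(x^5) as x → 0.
1 + 18*x**2 - 72*x**3 + 486*x**4 + O(x**5)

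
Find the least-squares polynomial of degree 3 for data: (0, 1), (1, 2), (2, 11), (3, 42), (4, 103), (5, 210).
62/63 + (247/378)x + (-106/63)x² + (107/54)x³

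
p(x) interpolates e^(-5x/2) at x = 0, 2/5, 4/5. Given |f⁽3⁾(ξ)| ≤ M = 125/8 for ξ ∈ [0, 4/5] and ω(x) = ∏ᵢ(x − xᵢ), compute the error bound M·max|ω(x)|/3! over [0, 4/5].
sqrt(3)/27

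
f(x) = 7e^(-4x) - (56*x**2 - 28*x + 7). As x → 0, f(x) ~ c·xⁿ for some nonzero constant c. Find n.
3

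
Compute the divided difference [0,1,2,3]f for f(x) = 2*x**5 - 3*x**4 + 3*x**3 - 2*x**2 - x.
35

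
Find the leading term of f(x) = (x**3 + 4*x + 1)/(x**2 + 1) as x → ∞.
x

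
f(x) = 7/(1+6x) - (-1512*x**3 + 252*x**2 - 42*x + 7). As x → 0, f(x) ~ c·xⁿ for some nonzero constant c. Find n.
4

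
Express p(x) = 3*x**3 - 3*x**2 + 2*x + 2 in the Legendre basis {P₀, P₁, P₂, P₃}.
P₀ + (19/5)P₁ + (-2)P₂ + (6/5)P₃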